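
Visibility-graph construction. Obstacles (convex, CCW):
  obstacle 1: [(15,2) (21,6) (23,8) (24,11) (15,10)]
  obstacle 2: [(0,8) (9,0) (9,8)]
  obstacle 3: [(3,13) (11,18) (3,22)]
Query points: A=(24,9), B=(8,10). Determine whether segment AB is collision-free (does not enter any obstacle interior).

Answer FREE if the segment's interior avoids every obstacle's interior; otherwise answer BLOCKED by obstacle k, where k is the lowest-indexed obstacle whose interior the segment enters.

Obstacle 1 [(15,2) (21,6) (23,8) (24,11) (15,10)]:
  edge (15,2)–(21,6): clear
  edge (21,6)–(23,8): clear
  edge (23,8)–(24,11): crosses AB
  edge (24,11)–(15,10): clear
  edge (15,10)–(15,2): crosses AB
  → BLOCKED
Obstacle 2 [(0,8) (9,0) (9,8)]:
  edge (0,8)–(9,0): clear
  edge (9,0)–(9,8): clear
  edge (9,8)–(0,8): clear
  midpoint (16,19/2) outside
  → clear
Obstacle 3 [(3,13) (11,18) (3,22)]:
  edge (3,13)–(11,18): clear
  edge (11,18)–(3,22): clear
  edge (3,22)–(3,13): clear
  midpoint (16,19/2) outside
  → clear

BLOCKED by obstacle 1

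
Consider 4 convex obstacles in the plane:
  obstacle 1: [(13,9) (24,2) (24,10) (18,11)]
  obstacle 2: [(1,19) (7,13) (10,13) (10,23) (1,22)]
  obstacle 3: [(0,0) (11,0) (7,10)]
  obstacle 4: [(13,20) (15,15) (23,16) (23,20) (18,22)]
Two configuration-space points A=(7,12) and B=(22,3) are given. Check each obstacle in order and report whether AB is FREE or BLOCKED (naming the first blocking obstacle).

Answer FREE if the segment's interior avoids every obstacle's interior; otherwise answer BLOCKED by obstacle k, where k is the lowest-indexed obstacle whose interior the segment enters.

FREE

Obstacle 1 [(13,9) (24,2) (24,10) (18,11)]:
  edge (13,9)–(24,2): clear
  edge (24,2)–(24,10): clear
  edge (24,10)–(18,11): clear
  edge (18,11)–(13,9): clear
  midpoint (29/2,15/2) outside
  → clear
Obstacle 2 [(1,19) (7,13) (10,13) (10,23) (1,22)]:
  edge (1,19)–(7,13): clear
  edge (7,13)–(10,13): clear
  edge (10,13)–(10,23): clear
  edge (10,23)–(1,22): clear
  edge (1,22)–(1,19): clear
  midpoint (29/2,15/2) outside
  → clear
Obstacle 3 [(0,0) (11,0) (7,10)]:
  edge (0,0)–(11,0): clear
  edge (11,0)–(7,10): clear
  edge (7,10)–(0,0): clear
  midpoint (29/2,15/2) outside
  → clear
Obstacle 4 [(13,20) (15,15) (23,16) (23,20) (18,22)]:
  edge (13,20)–(15,15): clear
  edge (15,15)–(23,16): clear
  edge (23,16)–(23,20): clear
  edge (23,20)–(18,22): clear
  edge (18,22)–(13,20): clear
  midpoint (29/2,15/2) outside
  → clear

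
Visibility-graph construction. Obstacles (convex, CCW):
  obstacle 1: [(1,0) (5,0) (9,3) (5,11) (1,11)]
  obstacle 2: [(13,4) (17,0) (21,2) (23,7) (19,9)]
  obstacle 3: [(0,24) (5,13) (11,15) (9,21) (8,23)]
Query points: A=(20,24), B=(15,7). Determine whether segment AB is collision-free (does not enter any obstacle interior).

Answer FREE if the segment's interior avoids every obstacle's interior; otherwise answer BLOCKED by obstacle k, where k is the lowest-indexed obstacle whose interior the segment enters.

Obstacle 1 [(1,0) (5,0) (9,3) (5,11) (1,11)]:
  edge (1,0)–(5,0): clear
  edge (5,0)–(9,3): clear
  edge (9,3)–(5,11): clear
  edge (5,11)–(1,11): clear
  edge (1,11)–(1,0): clear
  midpoint (35/2,31/2) outside
  → clear
Obstacle 2 [(13,4) (17,0) (21,2) (23,7) (19,9)]:
  edge (13,4)–(17,0): clear
  edge (17,0)–(21,2): clear
  edge (21,2)–(23,7): clear
  edge (23,7)–(19,9): clear
  edge (19,9)–(13,4): clear
  midpoint (35/2,31/2) outside
  → clear
Obstacle 3 [(0,24) (5,13) (11,15) (9,21) (8,23)]:
  edge (0,24)–(5,13): clear
  edge (5,13)–(11,15): clear
  edge (11,15)–(9,21): clear
  edge (9,21)–(8,23): clear
  edge (8,23)–(0,24): clear
  midpoint (35/2,31/2) outside
  → clear

FREE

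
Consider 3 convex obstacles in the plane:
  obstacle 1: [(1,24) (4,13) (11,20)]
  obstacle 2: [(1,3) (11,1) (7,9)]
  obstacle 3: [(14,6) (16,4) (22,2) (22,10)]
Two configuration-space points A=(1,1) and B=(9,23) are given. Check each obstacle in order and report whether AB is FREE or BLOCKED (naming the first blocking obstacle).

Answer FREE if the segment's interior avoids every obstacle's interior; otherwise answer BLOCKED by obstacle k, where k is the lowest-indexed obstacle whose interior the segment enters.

Obstacle 1 [(1,24) (4,13) (11,20)]:
  edge (1,24)–(4,13): clear
  edge (4,13)–(11,20): crosses AB
  edge (11,20)–(1,24): crosses AB
  → BLOCKED
Obstacle 2 [(1,3) (11,1) (7,9)]:
  edge (1,3)–(11,1): crosses AB
  edge (11,1)–(7,9): clear
  edge (7,9)–(1,3): crosses AB
  → BLOCKED
Obstacle 3 [(14,6) (16,4) (22,2) (22,10)]:
  edge (14,6)–(16,4): clear
  edge (16,4)–(22,2): clear
  edge (22,2)–(22,10): clear
  edge (22,10)–(14,6): clear
  midpoint (5,12) outside
  → clear

BLOCKED by obstacle 1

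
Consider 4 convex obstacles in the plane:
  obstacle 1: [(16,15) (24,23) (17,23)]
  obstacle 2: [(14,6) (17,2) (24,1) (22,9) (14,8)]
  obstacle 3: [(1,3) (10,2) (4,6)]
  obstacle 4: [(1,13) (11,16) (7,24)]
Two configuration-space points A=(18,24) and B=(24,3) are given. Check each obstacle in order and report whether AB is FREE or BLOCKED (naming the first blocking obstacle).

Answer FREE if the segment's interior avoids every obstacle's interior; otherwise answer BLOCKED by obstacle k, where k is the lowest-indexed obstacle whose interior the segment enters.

Obstacle 1 [(16,15) (24,23) (17,23)]:
  edge (16,15)–(24,23): crosses AB
  edge (24,23)–(17,23): crosses AB
  edge (17,23)–(16,15): clear
  → BLOCKED
Obstacle 2 [(14,6) (17,2) (24,1) (22,9) (14,8)]:
  edge (14,6)–(17,2): clear
  edge (17,2)–(24,1): clear
  edge (24,1)–(22,9): clear
  edge (22,9)–(14,8): clear
  edge (14,8)–(14,6): clear
  midpoint (21,27/2) outside
  → clear
Obstacle 3 [(1,3) (10,2) (4,6)]:
  edge (1,3)–(10,2): clear
  edge (10,2)–(4,6): clear
  edge (4,6)–(1,3): clear
  midpoint (21,27/2) outside
  → clear
Obstacle 4 [(1,13) (11,16) (7,24)]:
  edge (1,13)–(11,16): clear
  edge (11,16)–(7,24): clear
  edge (7,24)–(1,13): clear
  midpoint (21,27/2) outside
  → clear

BLOCKED by obstacle 1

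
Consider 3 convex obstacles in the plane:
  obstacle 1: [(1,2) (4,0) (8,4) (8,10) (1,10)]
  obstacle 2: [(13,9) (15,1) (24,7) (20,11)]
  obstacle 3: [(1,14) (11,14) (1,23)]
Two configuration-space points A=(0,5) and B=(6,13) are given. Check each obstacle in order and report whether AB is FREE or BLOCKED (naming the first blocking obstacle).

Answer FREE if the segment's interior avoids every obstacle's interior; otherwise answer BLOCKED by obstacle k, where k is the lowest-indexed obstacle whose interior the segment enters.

Obstacle 1 [(1,2) (4,0) (8,4) (8,10) (1,10)]:
  edge (1,2)–(4,0): clear
  edge (4,0)–(8,4): clear
  edge (8,4)–(8,10): clear
  edge (8,10)–(1,10): crosses AB
  edge (1,10)–(1,2): crosses AB
  → BLOCKED
Obstacle 2 [(13,9) (15,1) (24,7) (20,11)]:
  edge (13,9)–(15,1): clear
  edge (15,1)–(24,7): clear
  edge (24,7)–(20,11): clear
  edge (20,11)–(13,9): clear
  midpoint (3,9) outside
  → clear
Obstacle 3 [(1,14) (11,14) (1,23)]:
  edge (1,14)–(11,14): clear
  edge (11,14)–(1,23): clear
  edge (1,23)–(1,14): clear
  midpoint (3,9) outside
  → clear

BLOCKED by obstacle 1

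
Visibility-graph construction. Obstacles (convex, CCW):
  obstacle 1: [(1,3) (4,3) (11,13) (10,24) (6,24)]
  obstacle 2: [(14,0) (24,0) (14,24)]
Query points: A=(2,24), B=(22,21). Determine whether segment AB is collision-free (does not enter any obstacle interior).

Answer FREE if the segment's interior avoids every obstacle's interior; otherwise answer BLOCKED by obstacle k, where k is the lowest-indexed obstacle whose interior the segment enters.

Obstacle 1 [(1,3) (4,3) (11,13) (10,24) (6,24)]:
  edge (1,3)–(4,3): clear
  edge (4,3)–(11,13): clear
  edge (11,13)–(10,24): crosses AB
  edge (10,24)–(6,24): clear
  edge (6,24)–(1,3): crosses AB
  → BLOCKED
Obstacle 2 [(14,0) (24,0) (14,24)]:
  edge (14,0)–(24,0): clear
  edge (24,0)–(14,24): crosses AB
  edge (14,24)–(14,0): crosses AB
  → BLOCKED

BLOCKED by obstacle 1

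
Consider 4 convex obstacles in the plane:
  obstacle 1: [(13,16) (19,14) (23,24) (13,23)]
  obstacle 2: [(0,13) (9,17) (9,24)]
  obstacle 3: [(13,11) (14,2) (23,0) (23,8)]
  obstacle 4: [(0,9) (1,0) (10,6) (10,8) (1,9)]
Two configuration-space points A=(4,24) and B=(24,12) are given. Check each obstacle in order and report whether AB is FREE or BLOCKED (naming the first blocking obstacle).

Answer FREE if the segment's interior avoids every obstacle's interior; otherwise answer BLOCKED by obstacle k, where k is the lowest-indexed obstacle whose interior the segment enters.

BLOCKED by obstacle 1

Obstacle 1 [(13,16) (19,14) (23,24) (13,23)]:
  edge (13,16)–(19,14): clear
  edge (19,14)–(23,24): crosses AB
  edge (23,24)–(13,23): clear
  edge (13,23)–(13,16): crosses AB
  → BLOCKED
Obstacle 2 [(0,13) (9,17) (9,24)]:
  edge (0,13)–(9,17): clear
  edge (9,17)–(9,24): crosses AB
  edge (9,24)–(0,13): crosses AB
  → BLOCKED
Obstacle 3 [(13,11) (14,2) (23,0) (23,8)]:
  edge (13,11)–(14,2): clear
  edge (14,2)–(23,0): clear
  edge (23,0)–(23,8): clear
  edge (23,8)–(13,11): clear
  midpoint (14,18) outside
  → clear
Obstacle 4 [(0,9) (1,0) (10,6) (10,8) (1,9)]:
  edge (0,9)–(1,0): clear
  edge (1,0)–(10,6): clear
  edge (10,6)–(10,8): clear
  edge (10,8)–(1,9): clear
  edge (1,9)–(0,9): clear
  midpoint (14,18) outside
  → clear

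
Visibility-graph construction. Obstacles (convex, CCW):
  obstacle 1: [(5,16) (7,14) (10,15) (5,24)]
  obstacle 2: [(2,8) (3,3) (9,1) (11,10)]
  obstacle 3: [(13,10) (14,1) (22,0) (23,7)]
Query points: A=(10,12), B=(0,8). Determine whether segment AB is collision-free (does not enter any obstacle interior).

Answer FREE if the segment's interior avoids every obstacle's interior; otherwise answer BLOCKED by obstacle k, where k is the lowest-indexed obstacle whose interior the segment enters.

Obstacle 1 [(5,16) (7,14) (10,15) (5,24)]:
  edge (5,16)–(7,14): clear
  edge (7,14)–(10,15): clear
  edge (10,15)–(5,24): clear
  edge (5,24)–(5,16): clear
  midpoint (5,10) outside
  → clear
Obstacle 2 [(2,8) (3,3) (9,1) (11,10)]:
  edge (2,8)–(3,3): clear
  edge (3,3)–(9,1): clear
  edge (9,1)–(11,10): clear
  edge (11,10)–(2,8): clear
  midpoint (5,10) outside
  → clear
Obstacle 3 [(13,10) (14,1) (22,0) (23,7)]:
  edge (13,10)–(14,1): clear
  edge (14,1)–(22,0): clear
  edge (22,0)–(23,7): clear
  edge (23,7)–(13,10): clear
  midpoint (5,10) outside
  → clear

FREE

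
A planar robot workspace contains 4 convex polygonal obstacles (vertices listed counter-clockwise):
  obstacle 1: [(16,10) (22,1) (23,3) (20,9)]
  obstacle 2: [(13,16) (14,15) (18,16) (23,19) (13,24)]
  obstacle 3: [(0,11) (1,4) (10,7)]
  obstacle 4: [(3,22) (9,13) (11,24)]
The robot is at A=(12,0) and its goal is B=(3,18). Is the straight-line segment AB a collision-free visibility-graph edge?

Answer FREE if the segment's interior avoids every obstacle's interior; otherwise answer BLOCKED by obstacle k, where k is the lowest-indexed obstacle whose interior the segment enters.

Obstacle 1 [(16,10) (22,1) (23,3) (20,9)]:
  edge (16,10)–(22,1): clear
  edge (22,1)–(23,3): clear
  edge (23,3)–(20,9): clear
  edge (20,9)–(16,10): clear
  midpoint (15/2,9) outside
  → clear
Obstacle 2 [(13,16) (14,15) (18,16) (23,19) (13,24)]:
  edge (13,16)–(14,15): clear
  edge (14,15)–(18,16): clear
  edge (18,16)–(23,19): clear
  edge (23,19)–(13,24): clear
  edge (13,24)–(13,16): clear
  midpoint (15/2,9) outside
  → clear
Obstacle 3 [(0,11) (1,4) (10,7)]:
  edge (0,11)–(1,4): clear
  edge (1,4)–(10,7): crosses AB
  edge (10,7)–(0,11): crosses AB
  → BLOCKED
Obstacle 4 [(3,22) (9,13) (11,24)]:
  edge (3,22)–(9,13): clear
  edge (9,13)–(11,24): clear
  edge (11,24)–(3,22): clear
  midpoint (15/2,9) outside
  → clear

BLOCKED by obstacle 3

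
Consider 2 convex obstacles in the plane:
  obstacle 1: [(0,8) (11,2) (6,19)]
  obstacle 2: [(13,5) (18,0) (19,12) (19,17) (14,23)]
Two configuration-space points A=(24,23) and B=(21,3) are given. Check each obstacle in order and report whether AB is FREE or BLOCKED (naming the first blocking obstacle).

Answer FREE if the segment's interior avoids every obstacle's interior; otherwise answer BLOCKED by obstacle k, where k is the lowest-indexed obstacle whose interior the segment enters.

FREE

Obstacle 1 [(0,8) (11,2) (6,19)]:
  edge (0,8)–(11,2): clear
  edge (11,2)–(6,19): clear
  edge (6,19)–(0,8): clear
  midpoint (45/2,13) outside
  → clear
Obstacle 2 [(13,5) (18,0) (19,12) (19,17) (14,23)]:
  edge (13,5)–(18,0): clear
  edge (18,0)–(19,12): clear
  edge (19,12)–(19,17): clear
  edge (19,17)–(14,23): clear
  edge (14,23)–(13,5): clear
  midpoint (45/2,13) outside
  → clear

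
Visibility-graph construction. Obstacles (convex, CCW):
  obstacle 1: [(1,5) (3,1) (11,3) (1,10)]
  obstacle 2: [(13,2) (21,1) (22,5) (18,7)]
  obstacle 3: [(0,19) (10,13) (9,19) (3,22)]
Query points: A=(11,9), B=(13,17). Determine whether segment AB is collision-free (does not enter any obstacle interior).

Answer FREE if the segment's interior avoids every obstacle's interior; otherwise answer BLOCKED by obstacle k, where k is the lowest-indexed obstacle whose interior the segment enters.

FREE

Obstacle 1 [(1,5) (3,1) (11,3) (1,10)]:
  edge (1,5)–(3,1): clear
  edge (3,1)–(11,3): clear
  edge (11,3)–(1,10): clear
  edge (1,10)–(1,5): clear
  midpoint (12,13) outside
  → clear
Obstacle 2 [(13,2) (21,1) (22,5) (18,7)]:
  edge (13,2)–(21,1): clear
  edge (21,1)–(22,5): clear
  edge (22,5)–(18,7): clear
  edge (18,7)–(13,2): clear
  midpoint (12,13) outside
  → clear
Obstacle 3 [(0,19) (10,13) (9,19) (3,22)]:
  edge (0,19)–(10,13): clear
  edge (10,13)–(9,19): clear
  edge (9,19)–(3,22): clear
  edge (3,22)–(0,19): clear
  midpoint (12,13) outside
  → clear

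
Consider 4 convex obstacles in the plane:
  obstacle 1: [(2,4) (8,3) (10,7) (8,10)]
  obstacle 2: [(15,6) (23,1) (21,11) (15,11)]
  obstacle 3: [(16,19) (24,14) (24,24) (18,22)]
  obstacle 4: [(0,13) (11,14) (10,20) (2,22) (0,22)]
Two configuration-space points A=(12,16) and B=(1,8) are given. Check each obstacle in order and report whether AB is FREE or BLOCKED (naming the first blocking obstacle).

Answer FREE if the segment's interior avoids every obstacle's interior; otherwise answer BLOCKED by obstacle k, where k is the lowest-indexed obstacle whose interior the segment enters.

Obstacle 1 [(2,4) (8,3) (10,7) (8,10)]:
  edge (2,4)–(8,3): clear
  edge (8,3)–(10,7): clear
  edge (10,7)–(8,10): clear
  edge (8,10)–(2,4): clear
  midpoint (13/2,12) outside
  → clear
Obstacle 2 [(15,6) (23,1) (21,11) (15,11)]:
  edge (15,6)–(23,1): clear
  edge (23,1)–(21,11): clear
  edge (21,11)–(15,11): clear
  edge (15,11)–(15,6): clear
  midpoint (13/2,12) outside
  → clear
Obstacle 3 [(16,19) (24,14) (24,24) (18,22)]:
  edge (16,19)–(24,14): clear
  edge (24,14)–(24,24): clear
  edge (24,24)–(18,22): clear
  edge (18,22)–(16,19): clear
  midpoint (13/2,12) outside
  → clear
Obstacle 4 [(0,13) (11,14) (10,20) (2,22) (0,22)]:
  edge (0,13)–(11,14): crosses AB
  edge (11,14)–(10,20): crosses AB
  edge (10,20)–(2,22): clear
  edge (2,22)–(0,22): clear
  edge (0,22)–(0,13): clear
  → BLOCKED

BLOCKED by obstacle 4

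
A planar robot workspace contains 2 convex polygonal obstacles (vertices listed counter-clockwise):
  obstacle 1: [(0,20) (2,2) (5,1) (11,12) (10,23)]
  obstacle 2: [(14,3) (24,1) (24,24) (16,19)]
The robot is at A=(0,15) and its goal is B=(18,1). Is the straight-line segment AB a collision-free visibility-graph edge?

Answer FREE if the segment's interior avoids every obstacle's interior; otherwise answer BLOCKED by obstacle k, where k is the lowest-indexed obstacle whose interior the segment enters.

BLOCKED by obstacle 1

Obstacle 1 [(0,20) (2,2) (5,1) (11,12) (10,23)]:
  edge (0,20)–(2,2): crosses AB
  edge (2,2)–(5,1): clear
  edge (5,1)–(11,12): crosses AB
  edge (11,12)–(10,23): clear
  edge (10,23)–(0,20): clear
  → BLOCKED
Obstacle 2 [(14,3) (24,1) (24,24) (16,19)]:
  edge (14,3)–(24,1): crosses AB
  edge (24,1)–(24,24): clear
  edge (24,24)–(16,19): clear
  edge (16,19)–(14,3): crosses AB
  → BLOCKED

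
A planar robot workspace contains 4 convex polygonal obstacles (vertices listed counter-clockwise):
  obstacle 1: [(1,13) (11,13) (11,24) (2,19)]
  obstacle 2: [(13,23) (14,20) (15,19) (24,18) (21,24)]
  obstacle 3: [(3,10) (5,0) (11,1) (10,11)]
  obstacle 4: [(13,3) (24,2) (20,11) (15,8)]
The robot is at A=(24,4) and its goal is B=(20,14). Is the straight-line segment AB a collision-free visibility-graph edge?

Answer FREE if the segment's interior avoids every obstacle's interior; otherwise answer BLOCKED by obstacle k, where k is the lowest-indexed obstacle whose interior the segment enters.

FREE

Obstacle 1 [(1,13) (11,13) (11,24) (2,19)]:
  edge (1,13)–(11,13): clear
  edge (11,13)–(11,24): clear
  edge (11,24)–(2,19): clear
  edge (2,19)–(1,13): clear
  midpoint (22,9) outside
  → clear
Obstacle 2 [(13,23) (14,20) (15,19) (24,18) (21,24)]:
  edge (13,23)–(14,20): clear
  edge (14,20)–(15,19): clear
  edge (15,19)–(24,18): clear
  edge (24,18)–(21,24): clear
  edge (21,24)–(13,23): clear
  midpoint (22,9) outside
  → clear
Obstacle 3 [(3,10) (5,0) (11,1) (10,11)]:
  edge (3,10)–(5,0): clear
  edge (5,0)–(11,1): clear
  edge (11,1)–(10,11): clear
  edge (10,11)–(3,10): clear
  midpoint (22,9) outside
  → clear
Obstacle 4 [(13,3) (24,2) (20,11) (15,8)]:
  edge (13,3)–(24,2): clear
  edge (24,2)–(20,11): clear
  edge (20,11)–(15,8): clear
  edge (15,8)–(13,3): clear
  midpoint (22,9) outside
  → clear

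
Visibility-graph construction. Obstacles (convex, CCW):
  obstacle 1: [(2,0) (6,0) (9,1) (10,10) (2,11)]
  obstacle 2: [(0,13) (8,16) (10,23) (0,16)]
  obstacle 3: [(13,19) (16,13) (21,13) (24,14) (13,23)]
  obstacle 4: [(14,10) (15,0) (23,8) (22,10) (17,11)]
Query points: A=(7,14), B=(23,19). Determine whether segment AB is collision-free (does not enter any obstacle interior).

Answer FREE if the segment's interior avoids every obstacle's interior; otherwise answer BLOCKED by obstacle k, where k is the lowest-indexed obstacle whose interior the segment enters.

Obstacle 1 [(2,0) (6,0) (9,1) (10,10) (2,11)]:
  edge (2,0)–(6,0): clear
  edge (6,0)–(9,1): clear
  edge (9,1)–(10,10): clear
  edge (10,10)–(2,11): clear
  edge (2,11)–(2,0): clear
  midpoint (15,33/2) outside
  → clear
Obstacle 2 [(0,13) (8,16) (10,23) (0,16)]:
  edge (0,13)–(8,16): clear
  edge (8,16)–(10,23): clear
  edge (10,23)–(0,16): clear
  edge (0,16)–(0,13): clear
  midpoint (15,33/2) outside
  → clear
Obstacle 3 [(13,19) (16,13) (21,13) (24,14) (13,23)]:
  edge (13,19)–(16,13): crosses AB
  edge (16,13)–(21,13): clear
  edge (21,13)–(24,14): clear
  edge (24,14)–(13,23): crosses AB
  edge (13,23)–(13,19): clear
  → BLOCKED
Obstacle 4 [(14,10) (15,0) (23,8) (22,10) (17,11)]:
  edge (14,10)–(15,0): clear
  edge (15,0)–(23,8): clear
  edge (23,8)–(22,10): clear
  edge (22,10)–(17,11): clear
  edge (17,11)–(14,10): clear
  midpoint (15,33/2) outside
  → clear

BLOCKED by obstacle 3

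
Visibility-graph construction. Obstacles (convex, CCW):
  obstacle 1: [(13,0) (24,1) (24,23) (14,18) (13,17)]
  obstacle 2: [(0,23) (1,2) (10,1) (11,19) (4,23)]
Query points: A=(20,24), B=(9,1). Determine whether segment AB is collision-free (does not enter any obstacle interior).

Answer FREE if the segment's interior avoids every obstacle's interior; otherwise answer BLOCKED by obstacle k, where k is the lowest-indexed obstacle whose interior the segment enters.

Obstacle 1 [(13,0) (24,1) (24,23) (14,18) (13,17)]:
  edge (13,0)–(24,1): clear
  edge (24,1)–(24,23): clear
  edge (24,23)–(14,18): crosses AB
  edge (14,18)–(13,17): clear
  edge (13,17)–(13,0): crosses AB
  → BLOCKED
Obstacle 2 [(0,23) (1,2) (10,1) (11,19) (4,23)]:
  edge (0,23)–(1,2): clear
  edge (1,2)–(10,1): crosses AB
  edge (10,1)–(11,19): crosses AB
  edge (11,19)–(4,23): clear
  edge (4,23)–(0,23): clear
  → BLOCKED

BLOCKED by obstacle 1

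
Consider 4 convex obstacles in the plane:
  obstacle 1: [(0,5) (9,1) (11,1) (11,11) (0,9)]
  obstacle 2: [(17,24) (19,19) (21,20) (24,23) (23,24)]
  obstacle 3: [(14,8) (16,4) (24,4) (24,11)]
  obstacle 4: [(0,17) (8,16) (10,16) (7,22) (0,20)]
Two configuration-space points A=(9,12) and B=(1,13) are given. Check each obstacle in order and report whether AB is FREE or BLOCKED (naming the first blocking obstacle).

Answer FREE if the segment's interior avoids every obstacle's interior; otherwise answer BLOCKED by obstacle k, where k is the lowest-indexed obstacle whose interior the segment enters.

Obstacle 1 [(0,5) (9,1) (11,1) (11,11) (0,9)]:
  edge (0,5)–(9,1): clear
  edge (9,1)–(11,1): clear
  edge (11,1)–(11,11): clear
  edge (11,11)–(0,9): clear
  edge (0,9)–(0,5): clear
  midpoint (5,25/2) outside
  → clear
Obstacle 2 [(17,24) (19,19) (21,20) (24,23) (23,24)]:
  edge (17,24)–(19,19): clear
  edge (19,19)–(21,20): clear
  edge (21,20)–(24,23): clear
  edge (24,23)–(23,24): clear
  edge (23,24)–(17,24): clear
  midpoint (5,25/2) outside
  → clear
Obstacle 3 [(14,8) (16,4) (24,4) (24,11)]:
  edge (14,8)–(16,4): clear
  edge (16,4)–(24,4): clear
  edge (24,4)–(24,11): clear
  edge (24,11)–(14,8): clear
  midpoint (5,25/2) outside
  → clear
Obstacle 4 [(0,17) (8,16) (10,16) (7,22) (0,20)]:
  edge (0,17)–(8,16): clear
  edge (8,16)–(10,16): clear
  edge (10,16)–(7,22): clear
  edge (7,22)–(0,20): clear
  edge (0,20)–(0,17): clear
  midpoint (5,25/2) outside
  → clear

FREE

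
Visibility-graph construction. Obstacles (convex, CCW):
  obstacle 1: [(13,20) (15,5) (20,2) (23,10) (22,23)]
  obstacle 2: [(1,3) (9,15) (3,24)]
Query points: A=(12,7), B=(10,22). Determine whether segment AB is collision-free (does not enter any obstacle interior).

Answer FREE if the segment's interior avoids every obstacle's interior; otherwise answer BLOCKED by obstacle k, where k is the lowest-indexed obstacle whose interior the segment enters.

FREE

Obstacle 1 [(13,20) (15,5) (20,2) (23,10) (22,23)]:
  edge (13,20)–(15,5): clear
  edge (15,5)–(20,2): clear
  edge (20,2)–(23,10): clear
  edge (23,10)–(22,23): clear
  edge (22,23)–(13,20): clear
  midpoint (11,29/2) outside
  → clear
Obstacle 2 [(1,3) (9,15) (3,24)]:
  edge (1,3)–(9,15): clear
  edge (9,15)–(3,24): clear
  edge (3,24)–(1,3): clear
  midpoint (11,29/2) outside
  → clear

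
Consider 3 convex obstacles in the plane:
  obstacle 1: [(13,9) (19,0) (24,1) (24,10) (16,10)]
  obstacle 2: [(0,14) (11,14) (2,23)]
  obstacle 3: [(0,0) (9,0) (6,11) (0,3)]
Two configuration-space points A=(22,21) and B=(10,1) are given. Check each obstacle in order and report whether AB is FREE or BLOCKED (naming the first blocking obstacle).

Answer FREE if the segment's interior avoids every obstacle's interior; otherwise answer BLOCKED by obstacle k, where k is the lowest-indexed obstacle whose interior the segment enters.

BLOCKED by obstacle 1

Obstacle 1 [(13,9) (19,0) (24,1) (24,10) (16,10)]:
  edge (13,9)–(19,0): crosses AB
  edge (19,0)–(24,1): clear
  edge (24,1)–(24,10): clear
  edge (24,10)–(16,10): clear
  edge (16,10)–(13,9): crosses AB
  → BLOCKED
Obstacle 2 [(0,14) (11,14) (2,23)]:
  edge (0,14)–(11,14): clear
  edge (11,14)–(2,23): clear
  edge (2,23)–(0,14): clear
  midpoint (16,11) outside
  → clear
Obstacle 3 [(0,0) (9,0) (6,11) (0,3)]:
  edge (0,0)–(9,0): clear
  edge (9,0)–(6,11): clear
  edge (6,11)–(0,3): clear
  edge (0,3)–(0,0): clear
  midpoint (16,11) outside
  → clear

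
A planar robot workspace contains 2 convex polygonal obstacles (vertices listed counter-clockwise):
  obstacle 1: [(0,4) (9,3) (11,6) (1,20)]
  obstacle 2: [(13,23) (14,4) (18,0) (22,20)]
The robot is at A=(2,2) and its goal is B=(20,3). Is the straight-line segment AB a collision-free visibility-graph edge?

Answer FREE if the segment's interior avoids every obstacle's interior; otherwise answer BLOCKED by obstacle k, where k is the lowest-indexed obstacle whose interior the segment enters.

BLOCKED by obstacle 2

Obstacle 1 [(0,4) (9,3) (11,6) (1,20)]:
  edge (0,4)–(9,3): clear
  edge (9,3)–(11,6): clear
  edge (11,6)–(1,20): clear
  edge (1,20)–(0,4): clear
  midpoint (11,5/2) outside
  → clear
Obstacle 2 [(13,23) (14,4) (18,0) (22,20)]:
  edge (13,23)–(14,4): clear
  edge (14,4)–(18,0): crosses AB
  edge (18,0)–(22,20): crosses AB
  edge (22,20)–(13,23): clear
  → BLOCKED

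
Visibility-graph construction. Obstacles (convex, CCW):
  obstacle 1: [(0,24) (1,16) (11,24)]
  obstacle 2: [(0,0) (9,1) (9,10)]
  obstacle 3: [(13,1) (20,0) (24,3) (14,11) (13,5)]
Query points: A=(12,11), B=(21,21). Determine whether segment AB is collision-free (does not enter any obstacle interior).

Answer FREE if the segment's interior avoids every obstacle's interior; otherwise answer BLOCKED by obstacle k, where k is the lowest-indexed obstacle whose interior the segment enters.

Obstacle 1 [(0,24) (1,16) (11,24)]:
  edge (0,24)–(1,16): clear
  edge (1,16)–(11,24): clear
  edge (11,24)–(0,24): clear
  midpoint (33/2,16) outside
  → clear
Obstacle 2 [(0,0) (9,1) (9,10)]:
  edge (0,0)–(9,1): clear
  edge (9,1)–(9,10): clear
  edge (9,10)–(0,0): clear
  midpoint (33/2,16) outside
  → clear
Obstacle 3 [(13,1) (20,0) (24,3) (14,11) (13,5)]:
  edge (13,1)–(20,0): clear
  edge (20,0)–(24,3): clear
  edge (24,3)–(14,11): clear
  edge (14,11)–(13,5): clear
  edge (13,5)–(13,1): clear
  midpoint (33/2,16) outside
  → clear

FREE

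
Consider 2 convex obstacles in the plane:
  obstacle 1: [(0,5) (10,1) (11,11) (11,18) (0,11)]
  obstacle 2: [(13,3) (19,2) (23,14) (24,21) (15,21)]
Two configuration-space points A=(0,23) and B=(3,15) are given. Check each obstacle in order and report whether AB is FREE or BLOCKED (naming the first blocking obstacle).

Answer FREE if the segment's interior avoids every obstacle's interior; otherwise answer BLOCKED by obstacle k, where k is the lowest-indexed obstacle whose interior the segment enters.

FREE

Obstacle 1 [(0,5) (10,1) (11,11) (11,18) (0,11)]:
  edge (0,5)–(10,1): clear
  edge (10,1)–(11,11): clear
  edge (11,11)–(11,18): clear
  edge (11,18)–(0,11): clear
  edge (0,11)–(0,5): clear
  midpoint (3/2,19) outside
  → clear
Obstacle 2 [(13,3) (19,2) (23,14) (24,21) (15,21)]:
  edge (13,3)–(19,2): clear
  edge (19,2)–(23,14): clear
  edge (23,14)–(24,21): clear
  edge (24,21)–(15,21): clear
  edge (15,21)–(13,3): clear
  midpoint (3/2,19) outside
  → clear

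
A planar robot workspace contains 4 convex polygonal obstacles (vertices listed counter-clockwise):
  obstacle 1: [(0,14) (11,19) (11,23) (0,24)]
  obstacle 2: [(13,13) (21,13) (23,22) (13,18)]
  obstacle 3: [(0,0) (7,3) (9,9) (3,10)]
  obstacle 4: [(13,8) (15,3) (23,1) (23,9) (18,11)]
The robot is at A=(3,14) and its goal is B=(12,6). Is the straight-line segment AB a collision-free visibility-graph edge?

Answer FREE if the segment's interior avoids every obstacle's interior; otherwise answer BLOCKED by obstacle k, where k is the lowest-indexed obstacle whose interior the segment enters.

Obstacle 1 [(0,14) (11,19) (11,23) (0,24)]:
  edge (0,14)–(11,19): clear
  edge (11,19)–(11,23): clear
  edge (11,23)–(0,24): clear
  edge (0,24)–(0,14): clear
  midpoint (15/2,10) outside
  → clear
Obstacle 2 [(13,13) (21,13) (23,22) (13,18)]:
  edge (13,13)–(21,13): clear
  edge (21,13)–(23,22): clear
  edge (23,22)–(13,18): clear
  edge (13,18)–(13,13): clear
  midpoint (15/2,10) outside
  → clear
Obstacle 3 [(0,0) (7,3) (9,9) (3,10)]:
  edge (0,0)–(7,3): clear
  edge (7,3)–(9,9): crosses AB
  edge (9,9)–(3,10): crosses AB
  edge (3,10)–(0,0): clear
  → BLOCKED
Obstacle 4 [(13,8) (15,3) (23,1) (23,9) (18,11)]:
  edge (13,8)–(15,3): clear
  edge (15,3)–(23,1): clear
  edge (23,1)–(23,9): clear
  edge (23,9)–(18,11): clear
  edge (18,11)–(13,8): clear
  midpoint (15/2,10) outside
  → clear

BLOCKED by obstacle 3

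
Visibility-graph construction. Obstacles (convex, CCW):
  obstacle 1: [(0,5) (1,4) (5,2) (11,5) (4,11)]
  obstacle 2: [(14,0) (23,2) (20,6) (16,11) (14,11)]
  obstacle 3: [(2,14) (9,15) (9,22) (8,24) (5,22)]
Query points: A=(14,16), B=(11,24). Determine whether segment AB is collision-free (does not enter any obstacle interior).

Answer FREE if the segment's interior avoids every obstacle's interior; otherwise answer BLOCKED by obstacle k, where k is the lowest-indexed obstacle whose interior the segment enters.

FREE

Obstacle 1 [(0,5) (1,4) (5,2) (11,5) (4,11)]:
  edge (0,5)–(1,4): clear
  edge (1,4)–(5,2): clear
  edge (5,2)–(11,5): clear
  edge (11,5)–(4,11): clear
  edge (4,11)–(0,5): clear
  midpoint (25/2,20) outside
  → clear
Obstacle 2 [(14,0) (23,2) (20,6) (16,11) (14,11)]:
  edge (14,0)–(23,2): clear
  edge (23,2)–(20,6): clear
  edge (20,6)–(16,11): clear
  edge (16,11)–(14,11): clear
  edge (14,11)–(14,0): clear
  midpoint (25/2,20) outside
  → clear
Obstacle 3 [(2,14) (9,15) (9,22) (8,24) (5,22)]:
  edge (2,14)–(9,15): clear
  edge (9,15)–(9,22): clear
  edge (9,22)–(8,24): clear
  edge (8,24)–(5,22): clear
  edge (5,22)–(2,14): clear
  midpoint (25/2,20) outside
  → clear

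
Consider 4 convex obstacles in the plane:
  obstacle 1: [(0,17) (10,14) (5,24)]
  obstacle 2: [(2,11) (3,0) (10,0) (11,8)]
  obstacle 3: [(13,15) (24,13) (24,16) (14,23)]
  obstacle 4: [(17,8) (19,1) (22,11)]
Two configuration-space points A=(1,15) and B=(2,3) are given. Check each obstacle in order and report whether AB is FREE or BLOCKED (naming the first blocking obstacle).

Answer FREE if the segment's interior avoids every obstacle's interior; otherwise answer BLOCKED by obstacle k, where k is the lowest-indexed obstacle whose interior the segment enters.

Obstacle 1 [(0,17) (10,14) (5,24)]:
  edge (0,17)–(10,14): clear
  edge (10,14)–(5,24): clear
  edge (5,24)–(0,17): clear
  midpoint (3/2,9) outside
  → clear
Obstacle 2 [(2,11) (3,0) (10,0) (11,8)]:
  edge (2,11)–(3,0): clear
  edge (3,0)–(10,0): clear
  edge (10,0)–(11,8): clear
  edge (11,8)–(2,11): clear
  midpoint (3/2,9) outside
  → clear
Obstacle 3 [(13,15) (24,13) (24,16) (14,23)]:
  edge (13,15)–(24,13): clear
  edge (24,13)–(24,16): clear
  edge (24,16)–(14,23): clear
  edge (14,23)–(13,15): clear
  midpoint (3/2,9) outside
  → clear
Obstacle 4 [(17,8) (19,1) (22,11)]:
  edge (17,8)–(19,1): clear
  edge (19,1)–(22,11): clear
  edge (22,11)–(17,8): clear
  midpoint (3/2,9) outside
  → clear

FREE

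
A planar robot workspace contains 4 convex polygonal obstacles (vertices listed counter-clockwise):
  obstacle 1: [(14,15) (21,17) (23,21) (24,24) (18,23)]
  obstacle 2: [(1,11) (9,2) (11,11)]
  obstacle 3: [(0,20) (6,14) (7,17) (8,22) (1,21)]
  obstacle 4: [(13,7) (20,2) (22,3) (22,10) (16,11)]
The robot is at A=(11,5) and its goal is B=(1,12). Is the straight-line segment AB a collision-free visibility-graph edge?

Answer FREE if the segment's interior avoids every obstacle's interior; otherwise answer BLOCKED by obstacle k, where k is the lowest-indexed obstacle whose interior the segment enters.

BLOCKED by obstacle 2

Obstacle 1 [(14,15) (21,17) (23,21) (24,24) (18,23)]:
  edge (14,15)–(21,17): clear
  edge (21,17)–(23,21): clear
  edge (23,21)–(24,24): clear
  edge (24,24)–(18,23): clear
  edge (18,23)–(14,15): clear
  midpoint (6,17/2) outside
  → clear
Obstacle 2 [(1,11) (9,2) (11,11)]:
  edge (1,11)–(9,2): clear
  edge (9,2)–(11,11): crosses AB
  edge (11,11)–(1,11): crosses AB
  → BLOCKED
Obstacle 3 [(0,20) (6,14) (7,17) (8,22) (1,21)]:
  edge (0,20)–(6,14): clear
  edge (6,14)–(7,17): clear
  edge (7,17)–(8,22): clear
  edge (8,22)–(1,21): clear
  edge (1,21)–(0,20): clear
  midpoint (6,17/2) outside
  → clear
Obstacle 4 [(13,7) (20,2) (22,3) (22,10) (16,11)]:
  edge (13,7)–(20,2): clear
  edge (20,2)–(22,3): clear
  edge (22,3)–(22,10): clear
  edge (22,10)–(16,11): clear
  edge (16,11)–(13,7): clear
  midpoint (6,17/2) outside
  → clear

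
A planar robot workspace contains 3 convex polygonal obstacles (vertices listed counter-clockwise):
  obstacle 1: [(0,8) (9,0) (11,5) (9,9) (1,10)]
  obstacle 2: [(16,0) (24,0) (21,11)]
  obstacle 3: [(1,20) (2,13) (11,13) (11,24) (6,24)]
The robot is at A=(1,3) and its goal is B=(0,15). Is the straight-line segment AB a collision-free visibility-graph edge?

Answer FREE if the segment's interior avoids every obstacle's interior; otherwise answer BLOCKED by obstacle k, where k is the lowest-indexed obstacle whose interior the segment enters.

BLOCKED by obstacle 1

Obstacle 1 [(0,8) (9,0) (11,5) (9,9) (1,10)]:
  edge (0,8)–(9,0): crosses AB
  edge (9,0)–(11,5): clear
  edge (11,5)–(9,9): clear
  edge (9,9)–(1,10): clear
  edge (1,10)–(0,8): crosses AB
  → BLOCKED
Obstacle 2 [(16,0) (24,0) (21,11)]:
  edge (16,0)–(24,0): clear
  edge (24,0)–(21,11): clear
  edge (21,11)–(16,0): clear
  midpoint (1/2,9) outside
  → clear
Obstacle 3 [(1,20) (2,13) (11,13) (11,24) (6,24)]:
  edge (1,20)–(2,13): clear
  edge (2,13)–(11,13): clear
  edge (11,13)–(11,24): clear
  edge (11,24)–(6,24): clear
  edge (6,24)–(1,20): clear
  midpoint (1/2,9) outside
  → clear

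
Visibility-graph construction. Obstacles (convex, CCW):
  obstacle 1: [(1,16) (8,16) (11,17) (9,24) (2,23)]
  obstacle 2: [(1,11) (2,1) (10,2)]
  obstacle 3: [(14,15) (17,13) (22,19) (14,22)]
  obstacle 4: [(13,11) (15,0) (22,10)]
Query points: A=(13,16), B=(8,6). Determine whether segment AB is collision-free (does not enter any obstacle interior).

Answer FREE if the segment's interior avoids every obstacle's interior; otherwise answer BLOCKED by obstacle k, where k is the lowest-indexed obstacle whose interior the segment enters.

Obstacle 1 [(1,16) (8,16) (11,17) (9,24) (2,23)]:
  edge (1,16)–(8,16): clear
  edge (8,16)–(11,17): clear
  edge (11,17)–(9,24): clear
  edge (9,24)–(2,23): clear
  edge (2,23)–(1,16): clear
  midpoint (21/2,11) outside
  → clear
Obstacle 2 [(1,11) (2,1) (10,2)]:
  edge (1,11)–(2,1): clear
  edge (2,1)–(10,2): clear
  edge (10,2)–(1,11): clear
  midpoint (21/2,11) outside
  → clear
Obstacle 3 [(14,15) (17,13) (22,19) (14,22)]:
  edge (14,15)–(17,13): clear
  edge (17,13)–(22,19): clear
  edge (22,19)–(14,22): clear
  edge (14,22)–(14,15): clear
  midpoint (21/2,11) outside
  → clear
Obstacle 4 [(13,11) (15,0) (22,10)]:
  edge (13,11)–(15,0): clear
  edge (15,0)–(22,10): clear
  edge (22,10)–(13,11): clear
  midpoint (21/2,11) outside
  → clear

FREE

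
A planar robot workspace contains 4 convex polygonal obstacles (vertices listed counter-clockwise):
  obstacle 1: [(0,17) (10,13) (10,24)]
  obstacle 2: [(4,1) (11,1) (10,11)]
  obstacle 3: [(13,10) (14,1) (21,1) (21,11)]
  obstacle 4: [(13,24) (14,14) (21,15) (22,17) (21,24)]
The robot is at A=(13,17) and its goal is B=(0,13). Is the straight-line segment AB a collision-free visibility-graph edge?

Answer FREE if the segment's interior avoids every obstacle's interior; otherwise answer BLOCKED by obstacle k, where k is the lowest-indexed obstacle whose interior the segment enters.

BLOCKED by obstacle 1

Obstacle 1 [(0,17) (10,13) (10,24)]:
  edge (0,17)–(10,13): crosses AB
  edge (10,13)–(10,24): crosses AB
  edge (10,24)–(0,17): clear
  → BLOCKED
Obstacle 2 [(4,1) (11,1) (10,11)]:
  edge (4,1)–(11,1): clear
  edge (11,1)–(10,11): clear
  edge (10,11)–(4,1): clear
  midpoint (13/2,15) outside
  → clear
Obstacle 3 [(13,10) (14,1) (21,1) (21,11)]:
  edge (13,10)–(14,1): clear
  edge (14,1)–(21,1): clear
  edge (21,1)–(21,11): clear
  edge (21,11)–(13,10): clear
  midpoint (13/2,15) outside
  → clear
Obstacle 4 [(13,24) (14,14) (21,15) (22,17) (21,24)]:
  edge (13,24)–(14,14): clear
  edge (14,14)–(21,15): clear
  edge (21,15)–(22,17): clear
  edge (22,17)–(21,24): clear
  edge (21,24)–(13,24): clear
  midpoint (13/2,15) outside
  → clear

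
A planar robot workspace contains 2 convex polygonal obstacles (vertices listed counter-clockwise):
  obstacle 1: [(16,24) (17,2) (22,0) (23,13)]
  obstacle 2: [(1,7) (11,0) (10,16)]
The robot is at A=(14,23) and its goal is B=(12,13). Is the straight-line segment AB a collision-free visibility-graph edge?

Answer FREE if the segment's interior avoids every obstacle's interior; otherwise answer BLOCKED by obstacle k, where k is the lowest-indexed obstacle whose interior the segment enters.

Obstacle 1 [(16,24) (17,2) (22,0) (23,13)]:
  edge (16,24)–(17,2): clear
  edge (17,2)–(22,0): clear
  edge (22,0)–(23,13): clear
  edge (23,13)–(16,24): clear
  midpoint (13,18) outside
  → clear
Obstacle 2 [(1,7) (11,0) (10,16)]:
  edge (1,7)–(11,0): clear
  edge (11,0)–(10,16): clear
  edge (10,16)–(1,7): clear
  midpoint (13,18) outside
  → clear

FREE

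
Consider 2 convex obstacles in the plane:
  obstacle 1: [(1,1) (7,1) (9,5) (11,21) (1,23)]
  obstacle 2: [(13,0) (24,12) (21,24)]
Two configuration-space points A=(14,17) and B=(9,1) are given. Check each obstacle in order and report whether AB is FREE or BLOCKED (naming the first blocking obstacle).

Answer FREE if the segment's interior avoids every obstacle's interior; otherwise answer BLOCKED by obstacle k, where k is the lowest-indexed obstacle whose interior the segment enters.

FREE

Obstacle 1 [(1,1) (7,1) (9,5) (11,21) (1,23)]:
  edge (1,1)–(7,1): clear
  edge (7,1)–(9,5): clear
  edge (9,5)–(11,21): clear
  edge (11,21)–(1,23): clear
  edge (1,23)–(1,1): clear
  midpoint (23/2,9) outside
  → clear
Obstacle 2 [(13,0) (24,12) (21,24)]:
  edge (13,0)–(24,12): clear
  edge (24,12)–(21,24): clear
  edge (21,24)–(13,0): clear
  midpoint (23/2,9) outside
  → clear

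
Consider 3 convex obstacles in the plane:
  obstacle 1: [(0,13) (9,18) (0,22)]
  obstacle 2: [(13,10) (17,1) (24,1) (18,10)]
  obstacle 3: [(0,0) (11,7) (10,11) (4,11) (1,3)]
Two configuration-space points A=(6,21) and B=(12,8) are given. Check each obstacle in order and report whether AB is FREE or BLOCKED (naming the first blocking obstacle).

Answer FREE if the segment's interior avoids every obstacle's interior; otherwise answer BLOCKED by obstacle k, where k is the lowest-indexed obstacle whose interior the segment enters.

Obstacle 1 [(0,13) (9,18) (0,22)]:
  edge (0,13)–(9,18): crosses AB
  edge (9,18)–(0,22): crosses AB
  edge (0,22)–(0,13): clear
  → BLOCKED
Obstacle 2 [(13,10) (17,1) (24,1) (18,10)]:
  edge (13,10)–(17,1): clear
  edge (17,1)–(24,1): clear
  edge (24,1)–(18,10): clear
  edge (18,10)–(13,10): clear
  midpoint (9,29/2) outside
  → clear
Obstacle 3 [(0,0) (11,7) (10,11) (4,11) (1,3)]:
  edge (0,0)–(11,7): clear
  edge (11,7)–(10,11): clear
  edge (10,11)–(4,11): clear
  edge (4,11)–(1,3): clear
  edge (1,3)–(0,0): clear
  midpoint (9,29/2) outside
  → clear

BLOCKED by obstacle 1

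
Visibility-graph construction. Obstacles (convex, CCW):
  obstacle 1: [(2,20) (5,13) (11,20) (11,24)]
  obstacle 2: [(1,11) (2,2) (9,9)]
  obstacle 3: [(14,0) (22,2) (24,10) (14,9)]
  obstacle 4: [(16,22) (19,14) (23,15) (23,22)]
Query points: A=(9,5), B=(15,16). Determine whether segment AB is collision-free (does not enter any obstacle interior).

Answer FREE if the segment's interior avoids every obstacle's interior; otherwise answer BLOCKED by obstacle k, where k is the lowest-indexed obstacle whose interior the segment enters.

FREE

Obstacle 1 [(2,20) (5,13) (11,20) (11,24)]:
  edge (2,20)–(5,13): clear
  edge (5,13)–(11,20): clear
  edge (11,20)–(11,24): clear
  edge (11,24)–(2,20): clear
  midpoint (12,21/2) outside
  → clear
Obstacle 2 [(1,11) (2,2) (9,9)]:
  edge (1,11)–(2,2): clear
  edge (2,2)–(9,9): clear
  edge (9,9)–(1,11): clear
  midpoint (12,21/2) outside
  → clear
Obstacle 3 [(14,0) (22,2) (24,10) (14,9)]:
  edge (14,0)–(22,2): clear
  edge (22,2)–(24,10): clear
  edge (24,10)–(14,9): clear
  edge (14,9)–(14,0): clear
  midpoint (12,21/2) outside
  → clear
Obstacle 4 [(16,22) (19,14) (23,15) (23,22)]:
  edge (16,22)–(19,14): clear
  edge (19,14)–(23,15): clear
  edge (23,15)–(23,22): clear
  edge (23,22)–(16,22): clear
  midpoint (12,21/2) outside
  → clear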